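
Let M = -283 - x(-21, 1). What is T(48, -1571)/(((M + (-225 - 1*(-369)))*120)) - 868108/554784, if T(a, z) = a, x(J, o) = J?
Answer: -64161661/40915320 ≈ -1.5682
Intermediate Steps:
M = -262 (M = -283 - 1*(-21) = -283 + 21 = -262)
T(48, -1571)/(((M + (-225 - 1*(-369)))*120)) - 868108/554784 = 48/(((-262 + (-225 - 1*(-369)))*120)) - 868108/554784 = 48/(((-262 + (-225 + 369))*120)) - 868108*1/554784 = 48/(((-262 + 144)*120)) - 217027/138696 = 48/((-118*120)) - 217027/138696 = 48/(-14160) - 217027/138696 = 48*(-1/14160) - 217027/138696 = -1/295 - 217027/138696 = -64161661/40915320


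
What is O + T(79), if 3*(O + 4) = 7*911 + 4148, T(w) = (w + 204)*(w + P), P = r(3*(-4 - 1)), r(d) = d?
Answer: 64849/3 ≈ 21616.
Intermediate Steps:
P = -15 (P = 3*(-4 - 1) = 3*(-5) = -15)
T(w) = (-15 + w)*(204 + w) (T(w) = (w + 204)*(w - 15) = (204 + w)*(-15 + w) = (-15 + w)*(204 + w))
O = 10513/3 (O = -4 + (7*911 + 4148)/3 = -4 + (6377 + 4148)/3 = -4 + (⅓)*10525 = -4 + 10525/3 = 10513/3 ≈ 3504.3)
O + T(79) = 10513/3 + (-3060 + 79² + 189*79) = 10513/3 + (-3060 + 6241 + 14931) = 10513/3 + 18112 = 64849/3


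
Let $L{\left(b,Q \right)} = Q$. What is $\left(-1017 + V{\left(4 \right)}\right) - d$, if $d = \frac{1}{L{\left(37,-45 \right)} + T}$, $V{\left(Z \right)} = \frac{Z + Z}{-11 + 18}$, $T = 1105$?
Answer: $- \frac{7537667}{7420} \approx -1015.9$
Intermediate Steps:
$V{\left(Z \right)} = \frac{2 Z}{7}$
$d = \frac{1}{1060}$ ($d = \frac{1}{-45 + 1105} = \frac{1}{1060} \approx 0.0009434$)
$\left(-1017 + V{\left(4 \right)}\right) - d = \left(-1017 + \frac{2}{7} \cdot 4\right) - \frac{1}{1060} = \left(-1017 + \frac{8}{7}\right) - \frac{1}{1060} = - \frac{7111}{7} - \frac{1}{1060} = - \frac{7537667}{7420}$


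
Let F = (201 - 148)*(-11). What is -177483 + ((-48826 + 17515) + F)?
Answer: -209377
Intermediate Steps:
F = -583 (F = 53*(-11) = -583)
-177483 + ((-48826 + 17515) + F) = -177483 + ((-48826 + 17515) - 583) = -177483 + (-31311 - 583) = -177483 - 31894 = -209377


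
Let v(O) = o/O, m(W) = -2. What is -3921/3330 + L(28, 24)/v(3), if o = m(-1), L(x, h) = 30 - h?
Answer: -11297/1110 ≈ -10.177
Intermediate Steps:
o = -2
v(O) = -2/O
-3921/3330 + L(28, 24)/v(3) = -3921/3330 + (30 - 1*24)/((-2/3)) = -3921*1/3330 + (30 - 24)/((-2*⅓)) = -1307/1110 + 6/(-⅔) = -1307/1110 + 6*(-3/2) = -1307/1110 - 9 = -11297/1110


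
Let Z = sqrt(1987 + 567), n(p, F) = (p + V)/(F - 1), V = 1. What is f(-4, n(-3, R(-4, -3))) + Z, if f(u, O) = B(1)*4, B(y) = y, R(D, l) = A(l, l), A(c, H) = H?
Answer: 4 + sqrt(2554) ≈ 54.537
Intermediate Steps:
R(D, l) = l
n(p, F) = (1 + p)/(-1 + F) (n(p, F) = (p + 1)/(F - 1) = (1 + p)/(-1 + F))
Z = sqrt(2554) ≈ 50.537
f(u, O) = 4 (f(u, O) = 1*4 = 4)
f(-4, n(-3, R(-4, -3))) + Z = 4 + sqrt(2554)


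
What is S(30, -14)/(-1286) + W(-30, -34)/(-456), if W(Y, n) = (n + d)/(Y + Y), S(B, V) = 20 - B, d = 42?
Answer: 17743/2199060 ≈ 0.0080684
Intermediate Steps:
W(Y, n) = (42 + n)/(2*Y) (W(Y, n) = (n + 42)/(Y + Y) = (42 + n)/((2*Y)) = (42 + n)*(1/(2*Y)) = (42 + n)/(2*Y))
S(30, -14)/(-1286) + W(-30, -34)/(-456) = (20 - 1*30)/(-1286) + ((½)*(42 - 34)/(-30))/(-456) = (20 - 30)*(-1/1286) + ((½)*(-1/30)*8)*(-1/456) = -10*(-1/1286) - 2/15*(-1/456) = 5/643 + 1/3420 = 17743/2199060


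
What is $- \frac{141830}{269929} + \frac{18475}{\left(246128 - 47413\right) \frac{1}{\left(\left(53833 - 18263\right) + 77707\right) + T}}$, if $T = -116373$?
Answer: $- \frac{281231720870}{975253477} \approx -288.37$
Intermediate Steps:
$- \frac{141830}{269929} + \frac{18475}{\left(246128 - 47413\right) \frac{1}{\left(\left(53833 - 18263\right) + 77707\right) + T}} = - \frac{141830}{269929} + \frac{18475}{\left(246128 - 47413\right) \frac{1}{\left(\left(53833 - 18263\right) + 77707\right) - 116373}} = \left(-141830\right) \frac{1}{269929} + \frac{18475}{\left(246128 + \left(-47902 + \left(-58272 + 58761\right)\right)\right) \frac{1}{\left(35570 + 77707\right) - 116373}} = - \frac{141830}{269929} + \frac{18475}{\left(246128 + \left(-47902 + 489\right)\right) \frac{1}{113277 - 116373}} = - \frac{141830}{269929} + \frac{18475}{\left(246128 - 47413\right) \frac{1}{-3096}} = - \frac{141830}{269929} + \frac{18475}{198715 \left(- \frac{1}{3096}\right)} = - \frac{141830}{269929} + \frac{18475}{- \frac{198715}{3096}} = - \frac{141830}{269929} + 18475 \left(- \frac{3096}{198715}\right) = - \frac{141830}{269929} - \frac{11439720}{39743} = - \frac{281231720870}{975253477}$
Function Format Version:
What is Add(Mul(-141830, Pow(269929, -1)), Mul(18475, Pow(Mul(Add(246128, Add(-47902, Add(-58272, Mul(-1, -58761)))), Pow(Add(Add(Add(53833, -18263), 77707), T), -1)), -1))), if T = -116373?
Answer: Rational(-281231720870, 975253477) ≈ -288.37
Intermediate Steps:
Add(Mul(-141830, Pow(269929, -1)), Mul(18475, Pow(Mul(Add(246128, Add(-47902, Add(-58272, Mul(-1, -58761)))), Pow(Add(Add(Add(53833, -18263), 77707), T), -1)), -1))) = Add(Mul(-141830, Pow(269929, -1)), Mul(18475, Pow(Mul(Add(246128, Add(-47902, Add(-58272, Mul(-1, -58761)))), Pow(Add(Add(Add(53833, -18263), 77707), -116373), -1)), -1))) = Add(Mul(-141830, Rational(1, 269929)), Mul(18475, Pow(Mul(Add(246128, Add(-47902, Add(-58272, 58761))), Pow(Add(Add(35570, 77707), -116373), -1)), -1))) = Add(Rational(-141830, 269929), Mul(18475, Pow(Mul(Add(246128, Add(-47902, 489)), Pow(Add(113277, -116373), -1)), -1))) = Add(Rational(-141830, 269929), Mul(18475, Pow(Mul(Add(246128, -47413), Pow(-3096, -1)), -1))) = Add(Rational(-141830, 269929), Mul(18475, Pow(Mul(198715, Rational(-1, 3096)), -1))) = Add(Rational(-141830, 269929), Mul(18475, Pow(Rational(-198715, 3096), -1))) = Add(Rational(-141830, 269929), Mul(18475, Rational(-3096, 198715))) = Add(Rational(-141830, 269929), Rational(-11439720, 39743)) = Rational(-281231720870, 975253477)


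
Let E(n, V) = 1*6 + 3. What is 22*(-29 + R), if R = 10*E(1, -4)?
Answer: 1342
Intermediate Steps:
E(n, V) = 9 (E(n, V) = 6 + 3 = 9)
R = 90 (R = 10*9 = 90)
22*(-29 + R) = 22*(-29 + 90) = 22*61 = 1342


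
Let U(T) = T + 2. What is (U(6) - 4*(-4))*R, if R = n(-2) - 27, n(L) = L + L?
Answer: -744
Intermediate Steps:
n(L) = 2*L
U(T) = 2 + T
R = -31 (R = 2*(-2) - 27 = -4 - 27 = -31)
(U(6) - 4*(-4))*R = ((2 + 6) - 4*(-4))*(-31) = (8 + 16)*(-31) = 24*(-31) = -744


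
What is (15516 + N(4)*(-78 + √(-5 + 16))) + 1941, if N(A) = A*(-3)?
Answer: 18393 - 12*√11 ≈ 18353.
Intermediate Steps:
N(A) = -3*A
(15516 + N(4)*(-78 + √(-5 + 16))) + 1941 = (15516 + (-3*4)*(-78 + √(-5 + 16))) + 1941 = (15516 - 12*(-78 + √11)) + 1941 = (15516 + (936 - 12*√11)) + 1941 = (16452 - 12*√11) + 1941 = 18393 - 12*√11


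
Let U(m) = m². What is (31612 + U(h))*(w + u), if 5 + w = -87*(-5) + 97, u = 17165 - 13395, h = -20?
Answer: 137555564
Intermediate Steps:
u = 3770
w = 527 (w = -5 + (-87*(-5) + 97) = -5 + (435 + 97) = -5 + 532 = 527)
(31612 + U(h))*(w + u) = (31612 + (-20)²)*(527 + 3770) = (31612 + 400)*4297 = 32012*4297 = 137555564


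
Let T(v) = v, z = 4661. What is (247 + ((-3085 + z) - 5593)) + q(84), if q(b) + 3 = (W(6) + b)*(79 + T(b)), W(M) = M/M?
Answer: 10082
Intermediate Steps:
W(M) = 1
q(b) = -3 + (1 + b)*(79 + b)
(247 + ((-3085 + z) - 5593)) + q(84) = (247 + ((-3085 + 4661) - 5593)) + (76 + 84² + 80*84) = (247 + (1576 - 5593)) + (76 + 7056 + 6720) = (247 - 4017) + 13852 = -3770 + 13852 = 10082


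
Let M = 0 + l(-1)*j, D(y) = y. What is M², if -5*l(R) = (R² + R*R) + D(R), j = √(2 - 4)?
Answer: -2/25 ≈ -0.080000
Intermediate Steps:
j = I*√2 (j = √(-2) = I*√2 ≈ 1.4142*I)
l(R) = -2*R²/5 - R/5 (l(R) = -((R² + R*R) + R)/5 = -((R² + R²) + R)/5 = -(2*R² + R)/5 = -(R + 2*R²)/5 = -2*R²/5 - R/5)
M = -I*√2/5 (M = 0 + ((⅕)*(-1)*(-1 - 2*(-1)))*(I*√2) = 0 + ((⅕)*(-1)*(-1 + 2))*(I*√2) = 0 + ((⅕)*(-1)*1)*(I*√2) = 0 - I*√2/5 = -I*√2/5 ≈ -0.28284*I)
M² = (-I*√2/5)² = -2/25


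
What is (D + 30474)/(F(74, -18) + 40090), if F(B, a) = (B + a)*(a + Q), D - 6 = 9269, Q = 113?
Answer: 39749/45410 ≈ 0.87534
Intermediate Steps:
D = 9275 (D = 6 + 9269 = 9275)
F(B, a) = (113 + a)*(B + a) (F(B, a) = (B + a)*(a + 113) = (B + a)*(113 + a) = (113 + a)*(B + a))
(D + 30474)/(F(74, -18) + 40090) = (9275 + 30474)/(((-18)² + 113*74 + 113*(-18) + 74*(-18)) + 40090) = 39749/((324 + 8362 - 2034 - 1332) + 40090) = 39749/(5320 + 40090) = 39749/45410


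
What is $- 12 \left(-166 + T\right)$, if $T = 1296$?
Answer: $-13560$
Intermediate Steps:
$- 12 \left(-166 + T\right) = - 12 \left(-166 + 1296\right) = \left(-12\right) 1130 = -13560$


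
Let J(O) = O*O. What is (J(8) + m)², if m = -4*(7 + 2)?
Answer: 784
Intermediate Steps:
J(O) = O²
m = -36 (m = -4*9 = -36)
(J(8) + m)² = (8² - 36)² = (64 - 36)² = 28² = 784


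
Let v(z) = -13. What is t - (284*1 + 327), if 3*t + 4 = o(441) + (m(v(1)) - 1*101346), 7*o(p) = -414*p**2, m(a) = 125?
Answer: -11605220/3 ≈ -3.8684e+6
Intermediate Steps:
o(p) = -414*p**2/7 (o(p) = (-414*p**2)/7 = -414*p**2/7)
t = -11603387/3 (t = -4/3 + (-414/7*441**2 + (125 - 1*101346))/3 = -4/3 + (-414/7*194481 + (125 - 101346))/3 = -4/3 + (-11502162 - 101221)/3 = -4/3 + (1/3)*(-11603383) = -4/3 - 11603383/3 = -11603387/3 ≈ -3.8678e+6)
t - (284*1 + 327) = -11603387/3 - (284*1 + 327) = -11603387/3 - (284 + 327) = -11603387/3 - 1*611 = -11603387/3 - 611 = -11605220/3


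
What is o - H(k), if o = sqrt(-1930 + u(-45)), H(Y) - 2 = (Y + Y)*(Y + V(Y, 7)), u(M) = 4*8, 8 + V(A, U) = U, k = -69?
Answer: -9662 + I*sqrt(1898) ≈ -9662.0 + 43.566*I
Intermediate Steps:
V(A, U) = -8 + U
u(M) = 32
H(Y) = 2 + 2*Y*(-1 + Y) (H(Y) = 2 + (Y + Y)*(Y + (-8 + 7)) = 2 + (2*Y)*(Y - 1) = 2 + (2*Y)*(-1 + Y) = 2 + 2*Y*(-1 + Y))
o = I*sqrt(1898) (o = sqrt(-1930 + 32) = sqrt(-1898) = I*sqrt(1898) ≈ 43.566*I)
o - H(k) = I*sqrt(1898) - (2 - 2*(-69) + 2*(-69)**2) = I*sqrt(1898) - (2 + 138 + 2*4761) = I*sqrt(1898) - (2 + 138 + 9522) = I*sqrt(1898) - 1*9662 = I*sqrt(1898) - 9662 = -9662 + I*sqrt(1898)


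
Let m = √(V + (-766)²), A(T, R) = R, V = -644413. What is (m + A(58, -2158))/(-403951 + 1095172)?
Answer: -2158/691221 + I*√57657/691221 ≈ -0.003122 + 0.00034738*I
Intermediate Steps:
m = I*√57657 (m = √(-644413 + (-766)²) = √(-644413 + 586756) = √(-57657) = I*√57657 ≈ 240.12*I)
(m + A(58, -2158))/(-403951 + 1095172) = (I*√57657 - 2158)/(-403951 + 1095172) = (-2158 + I*√57657)/691221 = (-2158 + I*√57657)*(1/691221) = -2158/691221 + I*√57657/691221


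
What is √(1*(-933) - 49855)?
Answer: 2*I*√12697 ≈ 225.36*I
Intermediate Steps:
√(1*(-933) - 49855) = √(-933 - 49855) = √(-50788) = 2*I*√12697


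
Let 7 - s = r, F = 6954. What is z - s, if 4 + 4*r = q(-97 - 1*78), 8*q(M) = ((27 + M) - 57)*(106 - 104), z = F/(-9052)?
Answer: -781395/36208 ≈ -21.581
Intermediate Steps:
z = -3477/4526 (z = 6954/(-9052) = 6954*(-1/9052) = -3477/4526 ≈ -0.76823)
q(M) = -15/2 + M/4 (q(M) = (((27 + M) - 57)*(106 - 104))/8 = ((-30 + M)*2)/8 = (-60 + 2*M)/8 = -15/2 + M/4)
r = -221/16 (r = -1 + (-15/2 + (-97 - 1*78)/4)/4 = -1 + (-15/2 + (-97 - 78)/4)/4 = -1 + (-15/2 + (1/4)*(-175))/4 = -1 + (-15/2 - 175/4)/4 = -1 + (1/4)*(-205/4) = -1 - 205/16 = -221/16 ≈ -13.813)
s = 333/16 (s = 7 - 1*(-221/16) = 7 + 221/16 = 333/16 ≈ 20.813)
z - s = -3477/4526 - 1*333/16 = -3477/4526 - 333/16 = -781395/36208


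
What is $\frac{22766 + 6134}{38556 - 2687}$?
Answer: $\frac{28900}{35869} \approx 0.80571$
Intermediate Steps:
$\frac{22766 + 6134}{38556 - 2687} = \frac{28900}{35869}$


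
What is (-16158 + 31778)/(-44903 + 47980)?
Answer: 15620/3077 ≈ 5.0764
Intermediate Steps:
(-16158 + 31778)/(-44903 + 47980) = 15620/3077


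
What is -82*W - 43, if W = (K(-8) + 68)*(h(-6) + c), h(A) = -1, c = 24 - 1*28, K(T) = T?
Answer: 24557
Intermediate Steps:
c = -4 (c = 24 - 28 = -4)
W = -300 (W = (-8 + 68)*(-1 - 4) = 60*(-5) = -300)
-82*W - 43 = -82*(-300) - 43 = 24600 - 43 = 24557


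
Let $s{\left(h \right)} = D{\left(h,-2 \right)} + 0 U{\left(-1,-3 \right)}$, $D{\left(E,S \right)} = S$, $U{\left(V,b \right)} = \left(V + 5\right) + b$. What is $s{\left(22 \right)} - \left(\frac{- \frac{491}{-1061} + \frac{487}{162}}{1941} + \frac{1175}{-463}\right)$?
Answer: $\frac{82796054251}{154467431406} \approx 0.53601$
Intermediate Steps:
$U{\left(V,b \right)} = 5 + V + b$ ($U{\left(V,b \right)} = \left(5 + V\right) + b = 5 + V + b$)
$s{\left(h \right)} = -2$ ($s{\left(h \right)} = -2 + 0 \left(5 - 1 - 3\right) = -2 + 0 \cdot 1 = -2 + 0 = -2$)
$s{\left(22 \right)} - \left(\frac{- \frac{491}{-1061} + \frac{487}{162}}{1941} + \frac{1175}{-463}\right) = -2 - \left(\frac{- \frac{491}{-1061} + \frac{487}{162}}{1941} + \frac{1175}{-463}\right) = -2 - \left(\left(\left(-491\right) \left(- \frac{1}{1061}\right) + 487 \cdot \frac{1}{162}\right) \frac{1}{1941} + 1175 \left(- \frac{1}{463}\right)\right) = -2 - \left(\left(\frac{491}{1061} + \frac{487}{162}\right) \frac{1}{1941} - \frac{1175}{463}\right) = -2 - \left(\frac{596249}{171882} \cdot \frac{1}{1941} - \frac{1175}{463}\right) = -2 - \left(\frac{596249}{333622962} - \frac{1175}{463}\right) = -2 - - \frac{391730917063}{154467431406} = -2 + \frac{391730917063}{154467431406} = \frac{82796054251}{154467431406}$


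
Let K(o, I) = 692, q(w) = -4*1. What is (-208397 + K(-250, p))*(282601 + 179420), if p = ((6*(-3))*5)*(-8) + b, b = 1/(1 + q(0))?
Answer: -95964071805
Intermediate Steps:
q(w) = -4
b = -⅓ (b = 1/(1 - 4) = 1/(-3) = -⅓ ≈ -0.33333)
p = 2159/3 (p = ((6*(-3))*5)*(-8) - ⅓ = -18*5*(-8) - ⅓ = -90*(-8) - ⅓ = 720 - ⅓ = 2159/3 ≈ 719.67)
(-208397 + K(-250, p))*(282601 + 179420) = (-208397 + 692)*(282601 + 179420) = -207705*462021 = -95964071805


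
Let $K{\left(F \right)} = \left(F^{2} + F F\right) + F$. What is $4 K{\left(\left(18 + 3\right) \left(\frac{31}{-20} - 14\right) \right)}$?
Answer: $\frac{42588651}{50} \approx 8.5177 \cdot 10^{5}$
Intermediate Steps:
$K{\left(F \right)} = F + 2 F^{2}$ ($K{\left(F \right)} = \left(F^{2} + F^{2}\right) + F = 2 F^{2} + F = F + 2 F^{2}$)
$4 K{\left(\left(18 + 3\right) \left(\frac{31}{-20} - 14\right) \right)} = 4 \left(18 + 3\right) \left(\frac{31}{-20} - 14\right) \left(1 + 2 \left(18 + 3\right) \left(\frac{31}{-20} - 14\right)\right) = 4 \cdot 21 \left(31 \left(- \frac{1}{20}\right) - 14\right) \left(1 + 2 \cdot 21 \left(31 \left(- \frac{1}{20}\right) - 14\right)\right) = 4 \cdot 21 \left(- \frac{31}{20} - 14\right) \left(1 + 2 \cdot 21 \left(- \frac{31}{20} - 14\right)\right) = 4 \cdot 21 \left(- \frac{311}{20}\right) \left(1 + 2 \cdot 21 \left(- \frac{311}{20}\right)\right) = 4 \left(- \frac{6531 \left(1 + 2 \left(- \frac{6531}{20}\right)\right)}{20}\right) = 4 \left(- \frac{6531 \left(1 - \frac{6531}{10}\right)}{20}\right) = 4 \left(\left(- \frac{6531}{20}\right) \left(- \frac{6521}{10}\right)\right) = 4 \cdot \frac{42588651}{200} = \frac{42588651}{50}$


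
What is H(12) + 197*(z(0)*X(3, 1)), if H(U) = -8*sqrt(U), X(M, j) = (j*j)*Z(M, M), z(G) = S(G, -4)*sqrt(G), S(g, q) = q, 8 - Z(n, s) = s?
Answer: -16*sqrt(3) ≈ -27.713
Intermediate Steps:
Z(n, s) = 8 - s
z(G) = -4*sqrt(G)
X(M, j) = j**2*(8 - M) (X(M, j) = (j*j)*(8 - M) = j**2*(8 - M))
H(12) + 197*(z(0)*X(3, 1)) = -16*sqrt(3) + 197*((-4*sqrt(0))*(1**2*(8 - 1*3))) = -16*sqrt(3) + 197*((-4*0)*(1*(8 - 3))) = -16*sqrt(3) + 197*(0*(1*5)) = -16*sqrt(3) + 197*(0*5) = -16*sqrt(3) + 197*0 = -16*sqrt(3) + 0 = -16*sqrt(3)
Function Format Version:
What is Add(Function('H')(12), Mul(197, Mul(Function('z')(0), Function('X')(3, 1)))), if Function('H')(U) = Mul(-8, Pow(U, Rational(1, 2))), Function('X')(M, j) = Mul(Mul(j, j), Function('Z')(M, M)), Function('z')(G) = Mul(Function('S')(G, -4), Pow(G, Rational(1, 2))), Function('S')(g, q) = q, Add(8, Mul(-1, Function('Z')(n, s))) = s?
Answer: Mul(-16, Pow(3, Rational(1, 2))) ≈ -27.713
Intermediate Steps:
Function('Z')(n, s) = Add(8, Mul(-1, s))
Function('z')(G) = Mul(-4, Pow(G, Rational(1, 2)))
Function('X')(M, j) = Mul(Pow(j, 2), Add(8, Mul(-1, M))) (Function('X')(M, j) = Mul(Mul(j, j), Add(8, Mul(-1, M))) = Mul(Pow(j, 2), Add(8, Mul(-1, M))))
Add(Function('H')(12), Mul(197, Mul(Function('z')(0), Function('X')(3, 1)))) = Add(Mul(-8, Pow(12, Rational(1, 2))), Mul(197, Mul(Mul(-4, Pow(0, Rational(1, 2))), Mul(Pow(1, 2), Add(8, Mul(-1, 3)))))) = Add(Mul(-8, Mul(2, Pow(3, Rational(1, 2)))), Mul(197, Mul(Mul(-4, 0), Mul(1, Add(8, -3))))) = Add(Mul(-16, Pow(3, Rational(1, 2))), Mul(197, Mul(0, Mul(1, 5)))) = Add(Mul(-16, Pow(3, Rational(1, 2))), Mul(197, Mul(0, 5))) = Add(Mul(-16, Pow(3, Rational(1, 2))), Mul(197, 0)) = Add(Mul(-16, Pow(3, Rational(1, 2))), 0) = Mul(-16, Pow(3, Rational(1, 2)))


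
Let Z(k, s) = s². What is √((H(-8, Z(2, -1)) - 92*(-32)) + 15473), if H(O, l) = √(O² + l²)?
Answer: √(18417 + √65) ≈ 135.74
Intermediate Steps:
√((H(-8, Z(2, -1)) - 92*(-32)) + 15473) = √((√((-8)² + ((-1)²)²) - 92*(-32)) + 15473) = √((√(64 + 1²) + 2944) + 15473) = √((√(64 + 1) + 2944) + 15473) = √((√65 + 2944) + 15473) = √((2944 + √65) + 15473) = √(18417 + √65)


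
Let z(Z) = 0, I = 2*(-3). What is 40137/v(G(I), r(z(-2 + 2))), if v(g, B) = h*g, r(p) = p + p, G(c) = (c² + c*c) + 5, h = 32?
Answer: 40137/2464 ≈ 16.289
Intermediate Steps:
I = -6
G(c) = 5 + 2*c² (G(c) = (c² + c²) + 5 = 2*c² + 5 = 5 + 2*c²)
r(p) = 2*p
v(g, B) = 32*g
40137/v(G(I), r(z(-2 + 2))) = 40137/((32*(5 + 2*(-6)²))) = 40137/((32*(5 + 2*36))) = 40137/((32*(5 + 72))) = 40137/((32*77)) = 40137/2464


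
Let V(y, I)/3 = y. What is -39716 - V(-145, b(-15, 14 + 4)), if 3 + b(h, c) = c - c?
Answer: -39281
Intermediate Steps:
b(h, c) = -3 (b(h, c) = -3 + (c - c) = -3 + 0 = -3)
V(y, I) = 3*y
-39716 - V(-145, b(-15, 14 + 4)) = -39716 - 3*(-145) = -39716 - 1*(-435) = -39716 + 435 = -39281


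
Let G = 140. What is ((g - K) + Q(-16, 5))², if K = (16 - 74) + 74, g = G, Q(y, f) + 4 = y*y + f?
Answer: 145161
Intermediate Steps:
Q(y, f) = -4 + f + y² (Q(y, f) = -4 + (y*y + f) = -4 + (y² + f) = -4 + (f + y²) = -4 + f + y²)
g = 140
K = 16 (K = -58 + 74 = 16)
((g - K) + Q(-16, 5))² = ((140 - 1*16) + (-4 + 5 + (-16)²))² = ((140 - 16) + (-4 + 5 + 256))² = (124 + 257)² = 381² = 145161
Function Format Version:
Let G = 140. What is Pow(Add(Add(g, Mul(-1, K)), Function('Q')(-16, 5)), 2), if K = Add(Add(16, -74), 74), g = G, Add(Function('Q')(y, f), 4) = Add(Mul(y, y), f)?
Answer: 145161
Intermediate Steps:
Function('Q')(y, f) = Add(-4, f, Pow(y, 2)) (Function('Q')(y, f) = Add(-4, Add(Mul(y, y), f)) = Add(-4, Add(Pow(y, 2), f)) = Add(-4, Add(f, Pow(y, 2))) = Add(-4, f, Pow(y, 2)))
g = 140
K = 16 (K = Add(-58, 74) = 16)
Pow(Add(Add(g, Mul(-1, K)), Function('Q')(-16, 5)), 2) = Pow(Add(Add(140, Mul(-1, 16)), Add(-4, 5, Pow(-16, 2))), 2) = Pow(Add(Add(140, -16), Add(-4, 5, 256)), 2) = Pow(Add(124, 257), 2) = Pow(381, 2) = 145161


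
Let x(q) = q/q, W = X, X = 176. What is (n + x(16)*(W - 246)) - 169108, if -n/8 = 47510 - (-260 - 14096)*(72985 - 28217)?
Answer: -5142064522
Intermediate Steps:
W = 176
x(q) = 1
n = -5141895344 (n = -8*(47510 - (-260 - 14096)*(72985 - 28217)) = -8*(47510 - (-14356)*44768) = -8*(47510 - 1*(-642689408)) = -8*(47510 + 642689408) = -8*642736918 = -5141895344)
(n + x(16)*(W - 246)) - 169108 = (-5141895344 + 1*(176 - 246)) - 169108 = (-5141895344 + 1*(-70)) - 169108 = (-5141895344 - 70) - 169108 = -5141895414 - 169108 = -5142064522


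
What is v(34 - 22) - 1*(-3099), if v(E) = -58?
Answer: 3041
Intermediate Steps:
v(34 - 22) - 1*(-3099) = -58 - 1*(-3099) = -58 + 3099 = 3041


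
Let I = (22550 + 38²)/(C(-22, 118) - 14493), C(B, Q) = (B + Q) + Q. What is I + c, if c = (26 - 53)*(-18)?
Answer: 6915600/14279 ≈ 484.32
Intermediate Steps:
c = 486 (c = -27*(-18) = 486)
C(B, Q) = B + 2*Q
I = -23994/14279 (I = (22550 + 38²)/((-22 + 2*118) - 14493) = (22550 + 1444)/((-22 + 236) - 14493) = 23994/(214 - 14493) = 23994/(-14279) = 23994*(-1/14279) = -23994/14279 ≈ -1.6804)
I + c = -23994/14279 + 486 = 6915600/14279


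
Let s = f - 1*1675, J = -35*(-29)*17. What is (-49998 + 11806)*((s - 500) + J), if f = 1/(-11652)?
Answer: -1677699694132/2913 ≈ -5.7594e+8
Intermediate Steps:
f = -1/11652 ≈ -8.5822e-5
J = 17255 (J = 1015*17 = 17255)
s = -19517101/11652 (s = -1/11652 - 1*1675 = -1/11652 - 1675 = -19517101/11652 ≈ -1675.0)
(-49998 + 11806)*((s - 500) + J) = (-49998 + 11806)*((-19517101/11652 - 500) + 17255) = -38192*(-25343101/11652 + 17255) = -38192*175712159/11652 = -1677699694132/2913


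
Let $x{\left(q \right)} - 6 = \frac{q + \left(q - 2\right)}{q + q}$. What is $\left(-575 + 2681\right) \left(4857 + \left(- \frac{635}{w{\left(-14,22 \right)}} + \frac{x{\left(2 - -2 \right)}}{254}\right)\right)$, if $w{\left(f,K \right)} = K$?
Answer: $\frac{56819405097}{5588} \approx 1.0168 \cdot 10^{7}$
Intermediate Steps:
$x{\left(q \right)} = 6 + \frac{-2 + 2 q}{2 q}$ ($x{\left(q \right)} = 6 + \frac{q + \left(q - 2\right)}{q + q} = 6 + \frac{q + \left(-2 + q\right)}{2 q} = 6 + \left(-2 + 2 q\right) \frac{1}{2 q} = 6 + \frac{-2 + 2 q}{2 q}$)
$\left(-575 + 2681\right) \left(4857 + \left(- \frac{635}{w{\left(-14,22 \right)}} + \frac{x{\left(2 - -2 \right)}}{254}\right)\right) = \left(-575 + 2681\right) \left(4857 - \left(\frac{635}{22} - \frac{7 - \frac{1}{2 - -2}}{254}\right)\right) = 2106 \left(4857 - \left(\frac{635}{22} - \left(7 - \frac{1}{2 + 2}\right) \frac{1}{254}\right)\right) = 2106 \left(4857 - \left(\frac{635}{22} - \left(7 - \frac{1}{4}\right) \frac{1}{254}\right)\right) = 2106 \left(4857 + \left(- \frac{635}{22} + \frac{27}{4} \cdot \frac{1}{254}\right)\right) = 2106 \left(4857 + \left(- \frac{635}{22} + \frac{27}{1016}\right)\right) = 2106 \left(4857 - \frac{322283}{11176}\right) = 2106 \cdot \frac{53959549}{11176} = \frac{56819405097}{5588}$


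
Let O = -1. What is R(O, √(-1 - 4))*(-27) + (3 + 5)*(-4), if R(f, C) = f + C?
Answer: -5 - 27*I*√5 ≈ -5.0 - 60.374*I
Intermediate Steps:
R(f, C) = C + f
R(O, √(-1 - 4))*(-27) + (3 + 5)*(-4) = (√(-1 - 4) - 1)*(-27) + (3 + 5)*(-4) = (√(-5) - 1)*(-27) + 8*(-4) = (I*√5 - 1)*(-27) - 32 = (-1 + I*√5)*(-27) - 32 = (27 - 27*I*√5) - 32 = -5 - 27*I*√5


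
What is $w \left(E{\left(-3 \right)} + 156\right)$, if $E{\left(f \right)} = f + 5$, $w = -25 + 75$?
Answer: $7900$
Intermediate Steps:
$w = 50$
$E{\left(f \right)} = 5 + f$
$w \left(E{\left(-3 \right)} + 156\right) = 50 \left(\left(5 - 3\right) + 156\right) = 50 \left(2 + 156\right) = 50 \cdot 158 = 7900$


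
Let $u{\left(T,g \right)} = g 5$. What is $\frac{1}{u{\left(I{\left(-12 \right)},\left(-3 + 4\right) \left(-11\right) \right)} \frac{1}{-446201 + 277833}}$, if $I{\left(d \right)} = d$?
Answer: $\frac{168368}{55} \approx 3061.2$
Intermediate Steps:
$u{\left(T,g \right)} = 5 g$
$\frac{1}{u{\left(I{\left(-12 \right)},\left(-3 + 4\right) \left(-11\right) \right)} \frac{1}{-446201 + 277833}} = \frac{1}{5 \left(-3 + 4\right) \left(-11\right) \frac{1}{-446201 + 277833}} = \frac{1}{5 \cdot 1 \left(-11\right) \frac{1}{-168368}} = \frac{1}{5 \left(-11\right) \left(- \frac{1}{168368}\right)} = \frac{1}{\left(-55\right) \left(- \frac{1}{168368}\right)} = \frac{1}{\frac{55}{168368}} = \frac{168368}{55}$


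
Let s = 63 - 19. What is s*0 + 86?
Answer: 86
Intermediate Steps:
s = 44
s*0 + 86 = 44*0 + 86 = 0 + 86 = 86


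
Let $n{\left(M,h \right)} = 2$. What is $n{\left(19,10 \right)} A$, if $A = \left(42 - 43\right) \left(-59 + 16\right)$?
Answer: $86$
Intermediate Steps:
$A = 43$ ($A = \left(-1\right) \left(-43\right) = 43$)
$n{\left(19,10 \right)} A = 2 \cdot 43 = 86$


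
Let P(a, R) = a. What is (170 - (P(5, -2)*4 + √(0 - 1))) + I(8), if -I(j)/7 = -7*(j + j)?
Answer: 934 - I ≈ 934.0 - 1.0*I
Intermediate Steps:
I(j) = 98*j (I(j) = -(-49)*(j + j) = -(-49)*2*j = -(-98)*j = 98*j)
(170 - (P(5, -2)*4 + √(0 - 1))) + I(8) = (170 - (5*4 + √(0 - 1))) + 98*8 = (170 - (20 + √(-1))) + 784 = (170 - (20 + I)) + 784 = (170 + (-20 - I)) + 784 = (150 - I) + 784 = 934 - I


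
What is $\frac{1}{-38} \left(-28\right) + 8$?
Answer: $\frac{166}{19} \approx 8.7368$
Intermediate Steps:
$\frac{1}{-38} \left(-28\right) + 8 = \left(- \frac{1}{38}\right) \left(-28\right) + 8 = \frac{14}{19} + 8 = \frac{166}{19}$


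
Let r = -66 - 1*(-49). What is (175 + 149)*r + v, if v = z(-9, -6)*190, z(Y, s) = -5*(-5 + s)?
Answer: 4942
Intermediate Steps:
r = -17 (r = -66 + 49 = -17)
z(Y, s) = 25 - 5*s
v = 10450 (v = (25 - 5*(-6))*190 = (25 + 30)*190 = 55*190 = 10450)
(175 + 149)*r + v = (175 + 149)*(-17) + 10450 = 324*(-17) + 10450 = -5508 + 10450 = 4942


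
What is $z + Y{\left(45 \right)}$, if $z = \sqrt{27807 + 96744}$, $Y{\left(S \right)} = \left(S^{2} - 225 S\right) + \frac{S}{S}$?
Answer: $-8099 + 3 \sqrt{13839} \approx -7746.1$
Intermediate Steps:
$Y{\left(S \right)} = 1 + S^{2} - 225 S$ ($Y{\left(S \right)} = \left(S^{2} - 225 S\right) + 1 = 1 + S^{2} - 225 S$)
$z = 3 \sqrt{13839}$ ($z = \sqrt{124551} = 3 \sqrt{13839} \approx 352.92$)
$z + Y{\left(45 \right)} = 3 \sqrt{13839} + \left(1 + 45^{2} - 10125\right) = 3 \sqrt{13839} + \left(1 + 2025 - 10125\right) = 3 \sqrt{13839} - 8099 = -8099 + 3 \sqrt{13839}$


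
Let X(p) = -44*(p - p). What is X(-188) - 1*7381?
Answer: -7381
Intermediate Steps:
X(p) = 0 (X(p) = -44*0 = 0)
X(-188) - 1*7381 = 0 - 1*7381 = 0 - 7381 = -7381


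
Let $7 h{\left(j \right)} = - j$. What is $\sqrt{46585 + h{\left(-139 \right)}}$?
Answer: $\frac{\sqrt{2283638}}{7} \approx 215.88$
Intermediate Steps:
$h{\left(j \right)} = - \frac{j}{7}$ ($h{\left(j \right)} = \frac{\left(-1\right) j}{7} = - \frac{j}{7}$)
$\sqrt{46585 + h{\left(-139 \right)}} = \sqrt{46585 - - \frac{139}{7}} = \sqrt{46585 + \frac{139}{7}} = \sqrt{\frac{326234}{7}} = \frac{\sqrt{2283638}}{7}$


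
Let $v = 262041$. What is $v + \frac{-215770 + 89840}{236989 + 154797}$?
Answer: $\frac{51331934648}{195893} \approx 2.6204 \cdot 10^{5}$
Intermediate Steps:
$v + \frac{-215770 + 89840}{236989 + 154797} = 262041 + \frac{-215770 + 89840}{236989 + 154797} = 262041 - \frac{125930}{391786} = 262041 - \frac{62965}{195893} = \frac{51331934648}{195893}$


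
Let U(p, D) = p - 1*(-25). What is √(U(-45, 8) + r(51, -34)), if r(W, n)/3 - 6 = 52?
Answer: √154 ≈ 12.410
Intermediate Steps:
r(W, n) = 174 (r(W, n) = 18 + 3*52 = 18 + 156 = 174)
U(p, D) = 25 + p (U(p, D) = p + 25 = 25 + p)
√(U(-45, 8) + r(51, -34)) = √((25 - 45) + 174) = √(-20 + 174) = √154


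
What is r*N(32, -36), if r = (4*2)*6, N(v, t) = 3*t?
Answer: -5184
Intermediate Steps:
r = 48 (r = 8*6 = 48)
r*N(32, -36) = 48*(3*(-36)) = 48*(-108) = -5184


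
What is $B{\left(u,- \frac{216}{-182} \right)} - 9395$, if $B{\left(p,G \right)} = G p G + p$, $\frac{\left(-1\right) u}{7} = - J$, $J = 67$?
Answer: $- \frac{9777970}{1183} \approx -8265.4$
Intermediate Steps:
$u = 469$ ($u = - 7 \left(\left(-1\right) 67\right) = \left(-7\right) \left(-67\right) = 469$)
$B{\left(p,G \right)} = p + p G^{2}$ ($B{\left(p,G \right)} = p G^{2} + p = p + p G^{2}$)
$B{\left(u,- \frac{216}{-182} \right)} - 9395 = 469 \left(1 + \left(- \frac{216}{-182}\right)^{2}\right) - 9395 = 469 \left(1 + \left(\left(-216\right) \left(- \frac{1}{182}\right)\right)^{2}\right) - 9395 = 469 \left(1 + \left(\frac{108}{91}\right)^{2}\right) - 9395 = 469 \left(1 + \frac{11664}{8281}\right) - 9395 = 469 \cdot \frac{19945}{8281} - 9395 = \frac{1336315}{1183} - 9395 = - \frac{9777970}{1183}$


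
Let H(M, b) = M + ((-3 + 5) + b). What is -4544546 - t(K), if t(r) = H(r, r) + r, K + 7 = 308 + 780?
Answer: -4547791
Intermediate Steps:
H(M, b) = 2 + M + b (H(M, b) = M + (2 + b) = 2 + M + b)
K = 1081 (K = -7 + (308 + 780) = -7 + 1088 = 1081)
t(r) = 2 + 3*r (t(r) = (2 + r + r) + r = (2 + 2*r) + r = 2 + 3*r)
-4544546 - t(K) = -4544546 - (2 + 3*1081) = -4544546 - (2 + 3243) = -4544546 - 1*3245 = -4544546 - 3245 = -4547791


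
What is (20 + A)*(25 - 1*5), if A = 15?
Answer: 700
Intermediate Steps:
(20 + A)*(25 - 1*5) = (20 + 15)*(25 - 1*5) = 35*(25 - 5) = 35*20 = 700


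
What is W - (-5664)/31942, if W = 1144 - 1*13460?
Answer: -196696004/15971 ≈ -12316.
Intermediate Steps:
W = -12316 (W = 1144 - 13460 = -12316)
W - (-5664)/31942 = -12316 - (-5664)/31942 = -12316 - 1*(-2832/15971) = -12316 + 2832/15971 = -196696004/15971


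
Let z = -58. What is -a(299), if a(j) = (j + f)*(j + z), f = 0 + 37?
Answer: -80976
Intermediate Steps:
f = 37
a(j) = (-58 + j)*(37 + j) (a(j) = (j + 37)*(j - 58) = (37 + j)*(-58 + j) = (-58 + j)*(37 + j))
-a(299) = -(-2146 + 299² - 21*299) = -(-2146 + 89401 - 6279) = -1*80976 = -80976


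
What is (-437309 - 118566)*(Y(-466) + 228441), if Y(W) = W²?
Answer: -247696232375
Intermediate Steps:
(-437309 - 118566)*(Y(-466) + 228441) = (-437309 - 118566)*((-466)² + 228441) = -555875*(217156 + 228441) = -555875*445597 = -247696232375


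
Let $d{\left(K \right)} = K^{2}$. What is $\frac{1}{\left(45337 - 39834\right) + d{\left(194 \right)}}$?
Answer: $\frac{1}{43139} \approx 2.3181 \cdot 10^{-5}$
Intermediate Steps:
$\frac{1}{\left(45337 - 39834\right) + d{\left(194 \right)}} = \frac{1}{\left(45337 - 39834\right) + 194^{2}} = \frac{1}{\left(45337 - 39834\right) + 37636} = \frac{1}{5503 + 37636} = \frac{1}{43139}$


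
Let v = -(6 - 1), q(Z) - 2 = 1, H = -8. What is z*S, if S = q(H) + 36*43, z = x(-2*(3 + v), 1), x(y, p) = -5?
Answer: -7755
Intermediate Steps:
q(Z) = 3 (q(Z) = 2 + 1 = 3)
v = -5 (v = -1*5 = -5)
z = -5
S = 1551 (S = 3 + 36*43 = 3 + 1548 = 1551)
z*S = -5*1551 = -7755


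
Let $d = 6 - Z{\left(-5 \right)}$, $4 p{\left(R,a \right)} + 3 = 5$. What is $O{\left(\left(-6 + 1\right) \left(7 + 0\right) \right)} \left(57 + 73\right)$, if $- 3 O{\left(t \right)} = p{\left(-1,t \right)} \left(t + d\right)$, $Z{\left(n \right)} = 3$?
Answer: $\frac{2080}{3} \approx 693.33$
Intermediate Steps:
$p{\left(R,a \right)} = \frac{1}{2}$ ($p{\left(R,a \right)} = - \frac{3}{4} + \frac{1}{4} \cdot 5 = - \frac{3}{4} + \frac{5}{4} = \frac{1}{2}$)
$d = 3$ ($d = 6 - 3 = 3$)
$O{\left(t \right)} = - \frac{1}{2} - \frac{t}{6}$ ($O{\left(t \right)} = - \frac{\frac{1}{2} \left(t + 3\right)}{3} = - \frac{\frac{1}{2} \left(3 + t\right)}{3} = - \frac{\frac{3}{2} + \frac{t}{2}}{3} = - \frac{1}{2} - \frac{t}{6}$)
$O{\left(\left(-6 + 1\right) \left(7 + 0\right) \right)} \left(57 + 73\right) = \left(- \frac{1}{2} - \frac{\left(-6 + 1\right) \left(7 + 0\right)}{6}\right) \left(57 + 73\right) = \left(- \frac{1}{2} - \frac{\left(-5\right) 7}{6}\right) 130 = \left(- \frac{1}{2} - - \frac{35}{6}\right) 130 = \left(- \frac{1}{2} + \frac{35}{6}\right) 130 = \frac{16}{3} \cdot 130 = \frac{2080}{3}$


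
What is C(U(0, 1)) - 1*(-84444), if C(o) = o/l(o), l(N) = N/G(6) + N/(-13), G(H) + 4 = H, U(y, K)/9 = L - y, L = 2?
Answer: 928910/11 ≈ 84446.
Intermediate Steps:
U(y, K) = 18 - 9*y (U(y, K) = 9*(2 - y) = 18 - 9*y)
G(H) = -4 + H
l(N) = 11*N/26 (l(N) = N/(-4 + 6) + N/(-13) = N/2 + N*(-1/13) = N*(½) - N/13 = N/2 - N/13 = 11*N/26)
C(o) = 26/11 (C(o) = o/((11*o/26)) = o*(26/(11*o)) = 26/11)
C(U(0, 1)) - 1*(-84444) = 26/11 - 1*(-84444) = 26/11 + 84444 = 928910/11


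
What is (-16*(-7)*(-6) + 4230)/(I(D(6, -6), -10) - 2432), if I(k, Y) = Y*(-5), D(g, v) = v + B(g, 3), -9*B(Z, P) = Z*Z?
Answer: -593/397 ≈ -1.4937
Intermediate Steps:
B(Z, P) = -Z²/9 (B(Z, P) = -Z*Z/9 = -Z²/9)
D(g, v) = v - g²/9
I(k, Y) = -5*Y
(-16*(-7)*(-6) + 4230)/(I(D(6, -6), -10) - 2432) = (-16*(-7)*(-6) + 4230)/(-5*(-10) - 2432) = (112*(-6) + 4230)/(50 - 2432) = (-672 + 4230)/(-2382) = 3558*(-1/2382) = -593/397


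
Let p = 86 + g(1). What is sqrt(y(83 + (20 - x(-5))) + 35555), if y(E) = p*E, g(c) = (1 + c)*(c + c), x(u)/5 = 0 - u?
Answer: 5*sqrt(1703) ≈ 206.34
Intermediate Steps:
x(u) = -5*u (x(u) = 5*(0 - u) = 5*(-u) = -5*u)
g(c) = 2*c*(1 + c) (g(c) = (1 + c)*(2*c) = 2*c*(1 + c))
p = 90 (p = 86 + 2*1*(1 + 1) = 86 + 2*1*2 = 86 + 4 = 90)
y(E) = 90*E
sqrt(y(83 + (20 - x(-5))) + 35555) = sqrt(90*(83 + (20 - (-5)*(-5))) + 35555) = sqrt(90*(83 + (20 - 1*25)) + 35555) = sqrt(90*(83 + (20 - 25)) + 35555) = sqrt(90*(83 - 5) + 35555) = sqrt(90*78 + 35555) = sqrt(7020 + 35555) = sqrt(42575) = 5*sqrt(1703)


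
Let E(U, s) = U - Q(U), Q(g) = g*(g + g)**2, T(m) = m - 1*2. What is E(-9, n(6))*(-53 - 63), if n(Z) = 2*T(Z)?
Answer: -337212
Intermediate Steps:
T(m) = -2 + m (T(m) = m - 2 = -2 + m)
n(Z) = -4 + 2*Z (n(Z) = 2*(-2 + Z) = -4 + 2*Z)
Q(g) = 4*g**3 (Q(g) = g*(2*g)**2 = g*(4*g**2) = 4*g**3)
E(U, s) = U - 4*U**3
E(-9, n(6))*(-53 - 63) = (-9 - 4*(-9)**3)*(-53 - 63) = (-9 - 4*(-729))*(-116) = (-9 + 2916)*(-116) = 2907*(-116) = -337212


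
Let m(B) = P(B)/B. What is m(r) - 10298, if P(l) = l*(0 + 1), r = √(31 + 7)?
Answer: -10297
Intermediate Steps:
r = √38 ≈ 6.1644
P(l) = l (P(l) = l*1 = l)
m(B) = 1 (m(B) = B/B = 1)
m(r) - 10298 = 1 - 10298 = -10297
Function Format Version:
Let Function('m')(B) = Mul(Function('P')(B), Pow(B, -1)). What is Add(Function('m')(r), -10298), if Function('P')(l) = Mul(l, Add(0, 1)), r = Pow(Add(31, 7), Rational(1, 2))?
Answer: -10297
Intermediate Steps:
r = Pow(38, Rational(1, 2)) ≈ 6.1644
Function('P')(l) = l (Function('P')(l) = Mul(l, 1) = l)
Function('m')(B) = 1 (Function('m')(B) = Mul(B, Pow(B, -1)) = 1)
Add(Function('m')(r), -10298) = Add(1, -10298) = -10297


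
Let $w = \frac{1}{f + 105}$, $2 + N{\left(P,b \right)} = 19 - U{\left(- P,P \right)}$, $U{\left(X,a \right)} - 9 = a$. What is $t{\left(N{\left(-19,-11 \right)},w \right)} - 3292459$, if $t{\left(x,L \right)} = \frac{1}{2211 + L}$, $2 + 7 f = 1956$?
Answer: $- \frac{19574939641485}{5945386} \approx -3.2925 \cdot 10^{6}$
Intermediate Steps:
$f = \frac{1954}{7}$ ($f = - \frac{2}{7} + \frac{1}{7} \cdot 1956 = - \frac{2}{7} + \frac{1956}{7} = \frac{1954}{7} \approx 279.14$)
$U{\left(X,a \right)} = 9 + a$
$N{\left(P,b \right)} = 8 - P$ ($N{\left(P,b \right)} = -2 - \left(-10 + P\right) = 8 - P$)
$w = \frac{7}{2689}$ ($w = \frac{1}{\frac{1954}{7} + 105} = \frac{1}{\frac{2689}{7}} = \frac{7}{2689} \approx 0.0026032$)
$t{\left(N{\left(-19,-11 \right)},w \right)} - 3292459 = \frac{1}{2211 + \frac{7}{2689}} - 3292459 = \frac{1}{\frac{5945386}{2689}} - 3292459 = \frac{2689}{5945386} - 3292459 = - \frac{19574939641485}{5945386}$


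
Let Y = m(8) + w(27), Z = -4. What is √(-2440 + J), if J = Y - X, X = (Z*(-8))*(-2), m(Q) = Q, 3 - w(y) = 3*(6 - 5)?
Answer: 8*I*√37 ≈ 48.662*I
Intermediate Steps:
w(y) = 0 (w(y) = 3 - 3*(6 - 5) = 3 - 3 = 0)
Y = 8 (Y = 8 + 0 = 8)
X = -64 (X = -4*(-8)*(-2) = 32*(-2) = -64)
J = 72 (J = 8 - 1*(-64) = 8 + 64 = 72)
√(-2440 + J) = √(-2440 + 72) = √(-2368) = 8*I*√37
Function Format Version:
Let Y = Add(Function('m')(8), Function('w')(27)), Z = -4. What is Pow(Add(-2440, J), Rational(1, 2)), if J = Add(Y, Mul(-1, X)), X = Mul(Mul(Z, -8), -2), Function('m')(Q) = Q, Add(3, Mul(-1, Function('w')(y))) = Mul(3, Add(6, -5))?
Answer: Mul(8, I, Pow(37, Rational(1, 2))) ≈ Mul(48.662, I)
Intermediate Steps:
Function('w')(y) = 0 (Function('w')(y) = Add(3, Mul(-1, Mul(3, Add(6, -5)))) = Add(3, Mul(-1, Mul(3, 1))) = Add(3, Mul(-1, 3)) = Add(3, -3) = 0)
Y = 8 (Y = Add(8, 0) = 8)
X = -64 (X = Mul(Mul(-4, -8), -2) = Mul(32, -2) = -64)
J = 72 (J = Add(8, Mul(-1, -64)) = Add(8, 64) = 72)
Pow(Add(-2440, J), Rational(1, 2)) = Pow(Add(-2440, 72), Rational(1, 2)) = Pow(-2368, Rational(1, 2)) = Mul(8, I, Pow(37, Rational(1, 2)))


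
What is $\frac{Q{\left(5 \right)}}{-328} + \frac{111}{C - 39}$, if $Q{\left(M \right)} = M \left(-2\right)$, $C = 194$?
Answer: $\frac{18979}{25420} \approx 0.74662$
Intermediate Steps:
$Q{\left(M \right)} = - 2 M$
$\frac{Q{\left(5 \right)}}{-328} + \frac{111}{C - 39} = \frac{\left(-2\right) 5}{-328} + \frac{111}{194 - 39} = \left(-10\right) \left(- \frac{1}{328}\right) + \frac{111}{155} = \frac{5}{164} + 111 \cdot \frac{1}{155} = \frac{5}{164} + \frac{111}{155} = \frac{18979}{25420}$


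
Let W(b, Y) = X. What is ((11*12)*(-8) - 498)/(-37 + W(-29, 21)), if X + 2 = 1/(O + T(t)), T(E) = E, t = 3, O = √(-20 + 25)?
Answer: 237762/5851 - 1554*√5/5851 ≈ 40.042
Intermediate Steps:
O = √5 ≈ 2.2361
X = -2 + 1/(3 + √5) (X = -2 + 1/(√5 + 3) = -2 + 1/(3 + √5) ≈ -1.8090)
W(b, Y) = -5/4 - √5/4
((11*12)*(-8) - 498)/(-37 + W(-29, 21)) = ((11*12)*(-8) - 498)/(-37 + (-5/4 - √5/4)) = (132*(-8) - 498)/(-153/4 - √5/4) = (-1056 - 498)/(-153/4 - √5/4) = -1554/(-153/4 - √5/4)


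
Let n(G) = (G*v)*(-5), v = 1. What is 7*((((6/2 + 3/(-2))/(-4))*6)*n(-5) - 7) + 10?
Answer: -1731/4 ≈ -432.75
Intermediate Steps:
n(G) = -5*G (n(G) = (G*1)*(-5) = G*(-5) = -5*G)
7*((((6/2 + 3/(-2))/(-4))*6)*n(-5) - 7) + 10 = 7*((((6/2 + 3/(-2))/(-4))*6)*(-5*(-5)) - 7) + 10 = 7*((((6*(½) + 3*(-½))*(-¼))*6)*25 - 7) + 10 = 7*((((3 - 3/2)*(-¼))*6)*25 - 7) + 10 = 7*((((3/2)*(-¼))*6)*25 - 7) + 10 = 7*(-3/8*6*25 - 7) + 10 = 7*(-9/4*25 - 7) + 10 = 7*(-225/4 - 7) + 10 = 7*(-253/4) + 10 = -1771/4 + 10 = -1731/4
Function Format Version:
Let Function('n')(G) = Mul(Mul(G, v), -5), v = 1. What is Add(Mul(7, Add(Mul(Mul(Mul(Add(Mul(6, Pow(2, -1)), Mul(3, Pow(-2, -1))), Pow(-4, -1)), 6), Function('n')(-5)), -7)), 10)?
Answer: Rational(-1731, 4) ≈ -432.75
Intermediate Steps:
Function('n')(G) = Mul(-5, G) (Function('n')(G) = Mul(Mul(G, 1), -5) = Mul(G, -5) = Mul(-5, G))
Add(Mul(7, Add(Mul(Mul(Mul(Add(Mul(6, Pow(2, -1)), Mul(3, Pow(-2, -1))), Pow(-4, -1)), 6), Function('n')(-5)), -7)), 10) = Add(Mul(7, Add(Mul(Mul(Mul(Add(Mul(6, Pow(2, -1)), Mul(3, Pow(-2, -1))), Pow(-4, -1)), 6), Mul(-5, -5)), -7)), 10) = Add(Mul(7, Add(Mul(Mul(Mul(Add(Mul(6, Rational(1, 2)), Mul(3, Rational(-1, 2))), Rational(-1, 4)), 6), 25), -7)), 10) = Add(Mul(7, Add(Mul(Mul(Mul(Add(3, Rational(-3, 2)), Rational(-1, 4)), 6), 25), -7)), 10) = Add(Mul(7, Add(Mul(Mul(Mul(Rational(3, 2), Rational(-1, 4)), 6), 25), -7)), 10) = Add(Mul(7, Add(Mul(Mul(Rational(-3, 8), 6), 25), -7)), 10) = Add(Mul(7, Add(Mul(Rational(-9, 4), 25), -7)), 10) = Add(Mul(7, Add(Rational(-225, 4), -7)), 10) = Add(Mul(7, Rational(-253, 4)), 10) = Add(Rational(-1771, 4), 10) = Rational(-1731, 4)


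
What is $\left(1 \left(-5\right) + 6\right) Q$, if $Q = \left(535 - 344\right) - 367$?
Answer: $-176$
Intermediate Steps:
$Q = -176$ ($Q = 191 - 367 = -176$)
$\left(1 \left(-5\right) + 6\right) Q = \left(1 \left(-5\right) + 6\right) \left(-176\right) = \left(-5 + 6\right) \left(-176\right) = 1 \left(-176\right) = -176$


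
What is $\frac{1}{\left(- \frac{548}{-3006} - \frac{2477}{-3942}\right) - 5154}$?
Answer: $- \frac{658314}{3392416685} \approx -0.00019405$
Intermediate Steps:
$\frac{1}{\left(- \frac{548}{-3006} - \frac{2477}{-3942}\right) - 5154} = \frac{1}{\left(\left(-548\right) \left(- \frac{1}{3006}\right) - - \frac{2477}{3942}\right) - 5154} = \frac{1}{\left(\frac{274}{1503} + \frac{2477}{3942}\right) - 5154} = \frac{1}{\frac{533671}{658314} - 5154} = \frac{1}{- \frac{3392416685}{658314}} = - \frac{658314}{3392416685}$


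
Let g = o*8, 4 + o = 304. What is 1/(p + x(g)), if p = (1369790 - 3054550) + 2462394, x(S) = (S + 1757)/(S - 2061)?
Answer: 339/263622083 ≈ 1.2859e-6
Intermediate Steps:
o = 300 (o = -4 + 304 = 300)
g = 2400 (g = 300*8 = 2400)
x(S) = (1757 + S)/(-2061 + S)
p = 777634 (p = -1684760 + 2462394 = 777634)
1/(p + x(g)) = 1/(777634 + (1757 + 2400)/(-2061 + 2400)) = 1/(777634 + 4157/339) = 1/(263622083/339) = 339/263622083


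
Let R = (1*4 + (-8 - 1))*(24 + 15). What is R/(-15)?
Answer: 13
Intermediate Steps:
R = -195 (R = (4 - 9)*39 = -5*39 = -195)
R/(-15) = -195/(-15) = -195*(-1/15) = 13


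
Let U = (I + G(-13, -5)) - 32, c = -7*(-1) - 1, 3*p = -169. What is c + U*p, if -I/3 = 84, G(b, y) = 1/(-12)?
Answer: 576337/36 ≈ 16009.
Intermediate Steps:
p = -169/3 (p = (⅓)*(-169) = -169/3 ≈ -56.333)
c = 6 (c = 7 - 1 = 6)
G(b, y) = -1/12
I = -252 (I = -3*84 = -252)
U = -3409/12 (U = (-252 - 1/12) - 32 = -3025/12 - 32 = -3409/12 ≈ -284.08)
c + U*p = 6 - 3409/12*(-169/3) = 6 + 576121/36 = 576337/36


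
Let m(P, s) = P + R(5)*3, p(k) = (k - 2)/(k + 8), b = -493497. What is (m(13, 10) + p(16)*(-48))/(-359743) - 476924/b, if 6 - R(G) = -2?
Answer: 171565629059/177532091271 ≈ 0.96639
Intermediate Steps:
R(G) = 8 (R(G) = 6 - 1*(-2) = 6 + 2 = 8)
p(k) = (-2 + k)/(8 + k)
m(P, s) = 24 + P (m(P, s) = P + 8*3 = P + 24 = 24 + P)
(m(13, 10) + p(16)*(-48))/(-359743) - 476924/b = ((24 + 13) + ((-2 + 16)/(8 + 16))*(-48))/(-359743) - 476924/(-493497) = (37 + (14/24)*(-48))*(-1/359743) - 476924*(-1/493497) = (37 + ((1/24)*14)*(-48))*(-1/359743) + 476924/493497 = (37 + (7/12)*(-48))*(-1/359743) + 476924/493497 = (37 - 28)*(-1/359743) + 476924/493497 = 9*(-1/359743) + 476924/493497 = -9/359743 + 476924/493497 = 171565629059/177532091271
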